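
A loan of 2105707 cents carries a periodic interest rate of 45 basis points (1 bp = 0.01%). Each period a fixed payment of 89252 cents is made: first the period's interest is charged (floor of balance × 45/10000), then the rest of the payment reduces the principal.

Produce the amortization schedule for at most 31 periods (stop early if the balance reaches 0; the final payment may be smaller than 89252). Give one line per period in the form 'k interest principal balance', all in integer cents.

1. interest=⌊2105707·45/10000⌋=9475; principal=89252-9475=79777; balance=2105707-79777=2025930
2. interest=⌊2025930·45/10000⌋=9116; principal=89252-9116=80136; balance=2025930-80136=1945794
3. interest=⌊1945794·45/10000⌋=8756; principal=89252-8756=80496; balance=1945794-80496=1865298
4. interest=⌊1865298·45/10000⌋=8393; principal=89252-8393=80859; balance=1865298-80859=1784439
5. interest=⌊1784439·45/10000⌋=8029; principal=89252-8029=81223; balance=1784439-81223=1703216
6. interest=⌊1703216·45/10000⌋=7664; principal=89252-7664=81588; balance=1703216-81588=1621628
7. interest=⌊1621628·45/10000⌋=7297; principal=89252-7297=81955; balance=1621628-81955=1539673
8. interest=⌊1539673·45/10000⌋=6928; principal=89252-6928=82324; balance=1539673-82324=1457349
9. interest=⌊1457349·45/10000⌋=6558; principal=89252-6558=82694; balance=1457349-82694=1374655
10. interest=⌊1374655·45/10000⌋=6185; principal=89252-6185=83067; balance=1374655-83067=1291588
11. interest=⌊1291588·45/10000⌋=5812; principal=89252-5812=83440; balance=1291588-83440=1208148
12. interest=⌊1208148·45/10000⌋=5436; principal=89252-5436=83816; balance=1208148-83816=1124332
13. interest=⌊1124332·45/10000⌋=5059; principal=89252-5059=84193; balance=1124332-84193=1040139
14. interest=⌊1040139·45/10000⌋=4680; principal=89252-4680=84572; balance=1040139-84572=955567
15. interest=⌊955567·45/10000⌋=4300; principal=89252-4300=84952; balance=955567-84952=870615
16. interest=⌊870615·45/10000⌋=3917; principal=89252-3917=85335; balance=870615-85335=785280
17. interest=⌊785280·45/10000⌋=3533; principal=89252-3533=85719; balance=785280-85719=699561
18. interest=⌊699561·45/10000⌋=3148; principal=89252-3148=86104; balance=699561-86104=613457
19. interest=⌊613457·45/10000⌋=2760; principal=89252-2760=86492; balance=613457-86492=526965
20. interest=⌊526965·45/10000⌋=2371; principal=89252-2371=86881; balance=526965-86881=440084
21. interest=⌊440084·45/10000⌋=1980; principal=89252-1980=87272; balance=440084-87272=352812
22. interest=⌊352812·45/10000⌋=1587; principal=89252-1587=87665; balance=352812-87665=265147
23. interest=⌊265147·45/10000⌋=1193; principal=89252-1193=88059; balance=265147-88059=177088
24. interest=⌊177088·45/10000⌋=796; principal=89252-796=88456; balance=177088-88456=88632
25. interest=⌊88632·45/10000⌋=398; principal=min(89252-398,88632)=88632; balance=88632-88632=0

1 9475 79777 2025930
2 9116 80136 1945794
3 8756 80496 1865298
4 8393 80859 1784439
5 8029 81223 1703216
6 7664 81588 1621628
7 7297 81955 1539673
8 6928 82324 1457349
9 6558 82694 1374655
10 6185 83067 1291588
11 5812 83440 1208148
12 5436 83816 1124332
13 5059 84193 1040139
14 4680 84572 955567
15 4300 84952 870615
16 3917 85335 785280
17 3533 85719 699561
18 3148 86104 613457
19 2760 86492 526965
20 2371 86881 440084
21 1980 87272 352812
22 1587 87665 265147
23 1193 88059 177088
24 796 88456 88632
25 398 88632 0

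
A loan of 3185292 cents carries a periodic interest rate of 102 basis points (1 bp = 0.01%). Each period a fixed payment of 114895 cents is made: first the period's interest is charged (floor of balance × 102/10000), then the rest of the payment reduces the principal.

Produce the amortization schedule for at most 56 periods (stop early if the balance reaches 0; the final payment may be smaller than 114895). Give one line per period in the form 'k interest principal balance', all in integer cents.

1. interest=⌊3185292·102/10000⌋=32489; principal=114895-32489=82406; balance=3185292-82406=3102886
2. interest=⌊3102886·102/10000⌋=31649; principal=114895-31649=83246; balance=3102886-83246=3019640
3. interest=⌊3019640·102/10000⌋=30800; principal=114895-30800=84095; balance=3019640-84095=2935545
4. interest=⌊2935545·102/10000⌋=29942; principal=114895-29942=84953; balance=2935545-84953=2850592
5. interest=⌊2850592·102/10000⌋=29076; principal=114895-29076=85819; balance=2850592-85819=2764773
6. interest=⌊2764773·102/10000⌋=28200; principal=114895-28200=86695; balance=2764773-86695=2678078
7. interest=⌊2678078·102/10000⌋=27316; principal=114895-27316=87579; balance=2678078-87579=2590499
8. interest=⌊2590499·102/10000⌋=26423; principal=114895-26423=88472; balance=2590499-88472=2502027
9. interest=⌊2502027·102/10000⌋=25520; principal=114895-25520=89375; balance=2502027-89375=2412652
10. interest=⌊2412652·102/10000⌋=24609; principal=114895-24609=90286; balance=2412652-90286=2322366
11. interest=⌊2322366·102/10000⌋=23688; principal=114895-23688=91207; balance=2322366-91207=2231159
12. interest=⌊2231159·102/10000⌋=22757; principal=114895-22757=92138; balance=2231159-92138=2139021
13. interest=⌊2139021·102/10000⌋=21818; principal=114895-21818=93077; balance=2139021-93077=2045944
14. interest=⌊2045944·102/10000⌋=20868; principal=114895-20868=94027; balance=2045944-94027=1951917
15. interest=⌊1951917·102/10000⌋=19909; principal=114895-19909=94986; balance=1951917-94986=1856931
16. interest=⌊1856931·102/10000⌋=18940; principal=114895-18940=95955; balance=1856931-95955=1760976
17. interest=⌊1760976·102/10000⌋=17961; principal=114895-17961=96934; balance=1760976-96934=1664042
18. interest=⌊1664042·102/10000⌋=16973; principal=114895-16973=97922; balance=1664042-97922=1566120
19. interest=⌊1566120·102/10000⌋=15974; principal=114895-15974=98921; balance=1566120-98921=1467199
20. interest=⌊1467199·102/10000⌋=14965; principal=114895-14965=99930; balance=1467199-99930=1367269
21. interest=⌊1367269·102/10000⌋=13946; principal=114895-13946=100949; balance=1367269-100949=1266320
22. interest=⌊1266320·102/10000⌋=12916; principal=114895-12916=101979; balance=1266320-101979=1164341
23. interest=⌊1164341·102/10000⌋=11876; principal=114895-11876=103019; balance=1164341-103019=1061322
24. interest=⌊1061322·102/10000⌋=10825; principal=114895-10825=104070; balance=1061322-104070=957252
25. interest=⌊957252·102/10000⌋=9763; principal=114895-9763=105132; balance=957252-105132=852120
26. interest=⌊852120·102/10000⌋=8691; principal=114895-8691=106204; balance=852120-106204=745916
27. interest=⌊745916·102/10000⌋=7608; principal=114895-7608=107287; balance=745916-107287=638629
28. interest=⌊638629·102/10000⌋=6514; principal=114895-6514=108381; balance=638629-108381=530248
29. interest=⌊530248·102/10000⌋=5408; principal=114895-5408=109487; balance=530248-109487=420761
30. interest=⌊420761·102/10000⌋=4291; principal=114895-4291=110604; balance=420761-110604=310157
31. interest=⌊310157·102/10000⌋=3163; principal=114895-3163=111732; balance=310157-111732=198425
32. interest=⌊198425·102/10000⌋=2023; principal=114895-2023=112872; balance=198425-112872=85553
33. interest=⌊85553·102/10000⌋=872; principal=min(114895-872,85553)=85553; balance=85553-85553=0

1 32489 82406 3102886
2 31649 83246 3019640
3 30800 84095 2935545
4 29942 84953 2850592
5 29076 85819 2764773
6 28200 86695 2678078
7 27316 87579 2590499
8 26423 88472 2502027
9 25520 89375 2412652
10 24609 90286 2322366
11 23688 91207 2231159
12 22757 92138 2139021
13 21818 93077 2045944
14 20868 94027 1951917
15 19909 94986 1856931
16 18940 95955 1760976
17 17961 96934 1664042
18 16973 97922 1566120
19 15974 98921 1467199
20 14965 99930 1367269
21 13946 100949 1266320
22 12916 101979 1164341
23 11876 103019 1061322
24 10825 104070 957252
25 9763 105132 852120
26 8691 106204 745916
27 7608 107287 638629
28 6514 108381 530248
29 5408 109487 420761
30 4291 110604 310157
31 3163 111732 198425
32 2023 112872 85553
33 872 85553 0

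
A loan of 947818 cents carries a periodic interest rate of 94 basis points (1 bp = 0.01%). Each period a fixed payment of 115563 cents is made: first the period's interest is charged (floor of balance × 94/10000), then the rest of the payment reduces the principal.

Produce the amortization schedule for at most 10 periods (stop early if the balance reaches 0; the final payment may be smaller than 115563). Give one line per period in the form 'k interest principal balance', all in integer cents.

1 8909 106654 841164
2 7906 107657 733507
3 6894 108669 624838
4 5873 109690 515148
5 4842 110721 404427
6 3801 111762 292665
7 2751 112812 179853
8 1690 113873 65980
9 620 65980 0

1. interest=⌊947818·94/10000⌋=8909; principal=115563-8909=106654; balance=947818-106654=841164
2. interest=⌊841164·94/10000⌋=7906; principal=115563-7906=107657; balance=841164-107657=733507
3. interest=⌊733507·94/10000⌋=6894; principal=115563-6894=108669; balance=733507-108669=624838
4. interest=⌊624838·94/10000⌋=5873; principal=115563-5873=109690; balance=624838-109690=515148
5. interest=⌊515148·94/10000⌋=4842; principal=115563-4842=110721; balance=515148-110721=404427
6. interest=⌊404427·94/10000⌋=3801; principal=115563-3801=111762; balance=404427-111762=292665
7. interest=⌊292665·94/10000⌋=2751; principal=115563-2751=112812; balance=292665-112812=179853
8. interest=⌊179853·94/10000⌋=1690; principal=115563-1690=113873; balance=179853-113873=65980
9. interest=⌊65980·94/10000⌋=620; principal=min(115563-620,65980)=65980; balance=65980-65980=0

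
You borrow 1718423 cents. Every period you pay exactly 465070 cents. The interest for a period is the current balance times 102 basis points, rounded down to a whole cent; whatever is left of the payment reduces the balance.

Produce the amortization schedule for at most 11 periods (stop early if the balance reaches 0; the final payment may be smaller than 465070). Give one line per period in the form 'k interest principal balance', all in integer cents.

1 17527 447543 1270880
2 12962 452108 818772
3 8351 456719 362053
4 3692 362053 0

1. interest=⌊1718423·102/10000⌋=17527; principal=465070-17527=447543; balance=1718423-447543=1270880
2. interest=⌊1270880·102/10000⌋=12962; principal=465070-12962=452108; balance=1270880-452108=818772
3. interest=⌊818772·102/10000⌋=8351; principal=465070-8351=456719; balance=818772-456719=362053
4. interest=⌊362053·102/10000⌋=3692; principal=min(465070-3692,362053)=362053; balance=362053-362053=0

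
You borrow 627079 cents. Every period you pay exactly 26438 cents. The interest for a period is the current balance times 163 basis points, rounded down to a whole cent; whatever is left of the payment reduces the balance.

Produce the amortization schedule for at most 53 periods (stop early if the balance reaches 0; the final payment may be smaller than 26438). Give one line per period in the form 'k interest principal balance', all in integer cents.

1 10221 16217 610862
2 9957 16481 594381
3 9688 16750 577631
4 9415 17023 560608
5 9137 17301 543307
6 8855 17583 525724
7 8569 17869 507855
8 8278 18160 489695
9 7982 18456 471239
10 7681 18757 452482
11 7375 19063 433419
12 7064 19374 414045
13 6748 19690 394355
14 6427 20011 374344
15 6101 20337 354007
16 5770 20668 333339
17 5433 21005 312334
18 5091 21347 290987
19 4743 21695 269292
20 4389 22049 247243
21 4030 22408 224835
22 3664 22774 202061
23 3293 23145 178916
24 2916 23522 155394
25 2532 23906 131488
26 2143 24295 107193
27 1747 24691 82502
28 1344 25094 57408
29 935 25503 31905
30 520 25918 5987
31 97 5987 0

1. interest=⌊627079·163/10000⌋=10221; principal=26438-10221=16217; balance=627079-16217=610862
2. interest=⌊610862·163/10000⌋=9957; principal=26438-9957=16481; balance=610862-16481=594381
3. interest=⌊594381·163/10000⌋=9688; principal=26438-9688=16750; balance=594381-16750=577631
4. interest=⌊577631·163/10000⌋=9415; principal=26438-9415=17023; balance=577631-17023=560608
5. interest=⌊560608·163/10000⌋=9137; principal=26438-9137=17301; balance=560608-17301=543307
6. interest=⌊543307·163/10000⌋=8855; principal=26438-8855=17583; balance=543307-17583=525724
7. interest=⌊525724·163/10000⌋=8569; principal=26438-8569=17869; balance=525724-17869=507855
8. interest=⌊507855·163/10000⌋=8278; principal=26438-8278=18160; balance=507855-18160=489695
9. interest=⌊489695·163/10000⌋=7982; principal=26438-7982=18456; balance=489695-18456=471239
10. interest=⌊471239·163/10000⌋=7681; principal=26438-7681=18757; balance=471239-18757=452482
11. interest=⌊452482·163/10000⌋=7375; principal=26438-7375=19063; balance=452482-19063=433419
12. interest=⌊433419·163/10000⌋=7064; principal=26438-7064=19374; balance=433419-19374=414045
13. interest=⌊414045·163/10000⌋=6748; principal=26438-6748=19690; balance=414045-19690=394355
14. interest=⌊394355·163/10000⌋=6427; principal=26438-6427=20011; balance=394355-20011=374344
15. interest=⌊374344·163/10000⌋=6101; principal=26438-6101=20337; balance=374344-20337=354007
16. interest=⌊354007·163/10000⌋=5770; principal=26438-5770=20668; balance=354007-20668=333339
17. interest=⌊333339·163/10000⌋=5433; principal=26438-5433=21005; balance=333339-21005=312334
18. interest=⌊312334·163/10000⌋=5091; principal=26438-5091=21347; balance=312334-21347=290987
19. interest=⌊290987·163/10000⌋=4743; principal=26438-4743=21695; balance=290987-21695=269292
20. interest=⌊269292·163/10000⌋=4389; principal=26438-4389=22049; balance=269292-22049=247243
21. interest=⌊247243·163/10000⌋=4030; principal=26438-4030=22408; balance=247243-22408=224835
22. interest=⌊224835·163/10000⌋=3664; principal=26438-3664=22774; balance=224835-22774=202061
23. interest=⌊202061·163/10000⌋=3293; principal=26438-3293=23145; balance=202061-23145=178916
24. interest=⌊178916·163/10000⌋=2916; principal=26438-2916=23522; balance=178916-23522=155394
25. interest=⌊155394·163/10000⌋=2532; principal=26438-2532=23906; balance=155394-23906=131488
26. interest=⌊131488·163/10000⌋=2143; principal=26438-2143=24295; balance=131488-24295=107193
27. interest=⌊107193·163/10000⌋=1747; principal=26438-1747=24691; balance=107193-24691=82502
28. interest=⌊82502·163/10000⌋=1344; principal=26438-1344=25094; balance=82502-25094=57408
29. interest=⌊57408·163/10000⌋=935; principal=26438-935=25503; balance=57408-25503=31905
30. interest=⌊31905·163/10000⌋=520; principal=26438-520=25918; balance=31905-25918=5987
31. interest=⌊5987·163/10000⌋=97; principal=min(26438-97,5987)=5987; balance=5987-5987=0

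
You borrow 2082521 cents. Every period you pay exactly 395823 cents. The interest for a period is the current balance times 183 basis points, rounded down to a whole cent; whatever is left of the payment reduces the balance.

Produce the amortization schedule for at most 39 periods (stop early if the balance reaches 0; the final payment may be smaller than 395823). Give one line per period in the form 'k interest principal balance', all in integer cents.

1 38110 357713 1724808
2 31563 364260 1360548
3 24898 370925 989623
4 18110 377713 611910
5 11197 384626 227284
6 4159 227284 0

1. interest=⌊2082521·183/10000⌋=38110; principal=395823-38110=357713; balance=2082521-357713=1724808
2. interest=⌊1724808·183/10000⌋=31563; principal=395823-31563=364260; balance=1724808-364260=1360548
3. interest=⌊1360548·183/10000⌋=24898; principal=395823-24898=370925; balance=1360548-370925=989623
4. interest=⌊989623·183/10000⌋=18110; principal=395823-18110=377713; balance=989623-377713=611910
5. interest=⌊611910·183/10000⌋=11197; principal=395823-11197=384626; balance=611910-384626=227284
6. interest=⌊227284·183/10000⌋=4159; principal=min(395823-4159,227284)=227284; balance=227284-227284=0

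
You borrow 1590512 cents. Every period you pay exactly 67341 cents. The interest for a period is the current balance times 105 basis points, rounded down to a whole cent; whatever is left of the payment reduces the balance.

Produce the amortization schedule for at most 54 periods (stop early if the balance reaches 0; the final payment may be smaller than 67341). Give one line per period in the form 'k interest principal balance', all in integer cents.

1. interest=⌊1590512·105/10000⌋=16700; principal=67341-16700=50641; balance=1590512-50641=1539871
2. interest=⌊1539871·105/10000⌋=16168; principal=67341-16168=51173; balance=1539871-51173=1488698
3. interest=⌊1488698·105/10000⌋=15631; principal=67341-15631=51710; balance=1488698-51710=1436988
4. interest=⌊1436988·105/10000⌋=15088; principal=67341-15088=52253; balance=1436988-52253=1384735
5. interest=⌊1384735·105/10000⌋=14539; principal=67341-14539=52802; balance=1384735-52802=1331933
6. interest=⌊1331933·105/10000⌋=13985; principal=67341-13985=53356; balance=1331933-53356=1278577
7. interest=⌊1278577·105/10000⌋=13425; principal=67341-13425=53916; balance=1278577-53916=1224661
8. interest=⌊1224661·105/10000⌋=12858; principal=67341-12858=54483; balance=1224661-54483=1170178
9. interest=⌊1170178·105/10000⌋=12286; principal=67341-12286=55055; balance=1170178-55055=1115123
10. interest=⌊1115123·105/10000⌋=11708; principal=67341-11708=55633; balance=1115123-55633=1059490
11. interest=⌊1059490·105/10000⌋=11124; principal=67341-11124=56217; balance=1059490-56217=1003273
12. interest=⌊1003273·105/10000⌋=10534; principal=67341-10534=56807; balance=1003273-56807=946466
13. interest=⌊946466·105/10000⌋=9937; principal=67341-9937=57404; balance=946466-57404=889062
14. interest=⌊889062·105/10000⌋=9335; principal=67341-9335=58006; balance=889062-58006=831056
15. interest=⌊831056·105/10000⌋=8726; principal=67341-8726=58615; balance=831056-58615=772441
16. interest=⌊772441·105/10000⌋=8110; principal=67341-8110=59231; balance=772441-59231=713210
17. interest=⌊713210·105/10000⌋=7488; principal=67341-7488=59853; balance=713210-59853=653357
18. interest=⌊653357·105/10000⌋=6860; principal=67341-6860=60481; balance=653357-60481=592876
19. interest=⌊592876·105/10000⌋=6225; principal=67341-6225=61116; balance=592876-61116=531760
20. interest=⌊531760·105/10000⌋=5583; principal=67341-5583=61758; balance=531760-61758=470002
21. interest=⌊470002·105/10000⌋=4935; principal=67341-4935=62406; balance=470002-62406=407596
22. interest=⌊407596·105/10000⌋=4279; principal=67341-4279=63062; balance=407596-63062=344534
23. interest=⌊344534·105/10000⌋=3617; principal=67341-3617=63724; balance=344534-63724=280810
24. interest=⌊280810·105/10000⌋=2948; principal=67341-2948=64393; balance=280810-64393=216417
25. interest=⌊216417·105/10000⌋=2272; principal=67341-2272=65069; balance=216417-65069=151348
26. interest=⌊151348·105/10000⌋=1589; principal=67341-1589=65752; balance=151348-65752=85596
27. interest=⌊85596·105/10000⌋=898; principal=67341-898=66443; balance=85596-66443=19153
28. interest=⌊19153·105/10000⌋=201; principal=min(67341-201,19153)=19153; balance=19153-19153=0

1 16700 50641 1539871
2 16168 51173 1488698
3 15631 51710 1436988
4 15088 52253 1384735
5 14539 52802 1331933
6 13985 53356 1278577
7 13425 53916 1224661
8 12858 54483 1170178
9 12286 55055 1115123
10 11708 55633 1059490
11 11124 56217 1003273
12 10534 56807 946466
13 9937 57404 889062
14 9335 58006 831056
15 8726 58615 772441
16 8110 59231 713210
17 7488 59853 653357
18 6860 60481 592876
19 6225 61116 531760
20 5583 61758 470002
21 4935 62406 407596
22 4279 63062 344534
23 3617 63724 280810
24 2948 64393 216417
25 2272 65069 151348
26 1589 65752 85596
27 898 66443 19153
28 201 19153 0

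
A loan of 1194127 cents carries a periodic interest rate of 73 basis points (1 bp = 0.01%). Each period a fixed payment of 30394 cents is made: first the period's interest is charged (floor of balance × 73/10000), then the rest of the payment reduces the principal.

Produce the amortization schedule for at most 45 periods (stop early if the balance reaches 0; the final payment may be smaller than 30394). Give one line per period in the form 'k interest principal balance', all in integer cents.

1. interest=⌊1194127·73/10000⌋=8717; principal=30394-8717=21677; balance=1194127-21677=1172450
2. interest=⌊1172450·73/10000⌋=8558; principal=30394-8558=21836; balance=1172450-21836=1150614
3. interest=⌊1150614·73/10000⌋=8399; principal=30394-8399=21995; balance=1150614-21995=1128619
4. interest=⌊1128619·73/10000⌋=8238; principal=30394-8238=22156; balance=1128619-22156=1106463
5. interest=⌊1106463·73/10000⌋=8077; principal=30394-8077=22317; balance=1106463-22317=1084146
6. interest=⌊1084146·73/10000⌋=7914; principal=30394-7914=22480; balance=1084146-22480=1061666
7. interest=⌊1061666·73/10000⌋=7750; principal=30394-7750=22644; balance=1061666-22644=1039022
8. interest=⌊1039022·73/10000⌋=7584; principal=30394-7584=22810; balance=1039022-22810=1016212
9. interest=⌊1016212·73/10000⌋=7418; principal=30394-7418=22976; balance=1016212-22976=993236
10. interest=⌊993236·73/10000⌋=7250; principal=30394-7250=23144; balance=993236-23144=970092
11. interest=⌊970092·73/10000⌋=7081; principal=30394-7081=23313; balance=970092-23313=946779
12. interest=⌊946779·73/10000⌋=6911; principal=30394-6911=23483; balance=946779-23483=923296
13. interest=⌊923296·73/10000⌋=6740; principal=30394-6740=23654; balance=923296-23654=899642
14. interest=⌊899642·73/10000⌋=6567; principal=30394-6567=23827; balance=899642-23827=875815
15. interest=⌊875815·73/10000⌋=6393; principal=30394-6393=24001; balance=875815-24001=851814
16. interest=⌊851814·73/10000⌋=6218; principal=30394-6218=24176; balance=851814-24176=827638
17. interest=⌊827638·73/10000⌋=6041; principal=30394-6041=24353; balance=827638-24353=803285
18. interest=⌊803285·73/10000⌋=5863; principal=30394-5863=24531; balance=803285-24531=778754
19. interest=⌊778754·73/10000⌋=5684; principal=30394-5684=24710; balance=778754-24710=754044
20. interest=⌊754044·73/10000⌋=5504; principal=30394-5504=24890; balance=754044-24890=729154
21. interest=⌊729154·73/10000⌋=5322; principal=30394-5322=25072; balance=729154-25072=704082
22. interest=⌊704082·73/10000⌋=5139; principal=30394-5139=25255; balance=704082-25255=678827
23. interest=⌊678827·73/10000⌋=4955; principal=30394-4955=25439; balance=678827-25439=653388
24. interest=⌊653388·73/10000⌋=4769; principal=30394-4769=25625; balance=653388-25625=627763
25. interest=⌊627763·73/10000⌋=4582; principal=30394-4582=25812; balance=627763-25812=601951
26. interest=⌊601951·73/10000⌋=4394; principal=30394-4394=26000; balance=601951-26000=575951
27. interest=⌊575951·73/10000⌋=4204; principal=30394-4204=26190; balance=575951-26190=549761
28. interest=⌊549761·73/10000⌋=4013; principal=30394-4013=26381; balance=549761-26381=523380
29. interest=⌊523380·73/10000⌋=3820; principal=30394-3820=26574; balance=523380-26574=496806
30. interest=⌊496806·73/10000⌋=3626; principal=30394-3626=26768; balance=496806-26768=470038
31. interest=⌊470038·73/10000⌋=3431; principal=30394-3431=26963; balance=470038-26963=443075
32. interest=⌊443075·73/10000⌋=3234; principal=30394-3234=27160; balance=443075-27160=415915
33. interest=⌊415915·73/10000⌋=3036; principal=30394-3036=27358; balance=415915-27358=388557
34. interest=⌊388557·73/10000⌋=2836; principal=30394-2836=27558; balance=388557-27558=360999
35. interest=⌊360999·73/10000⌋=2635; principal=30394-2635=27759; balance=360999-27759=333240
36. interest=⌊333240·73/10000⌋=2432; principal=30394-2432=27962; balance=333240-27962=305278
37. interest=⌊305278·73/10000⌋=2228; principal=30394-2228=28166; balance=305278-28166=277112
38. interest=⌊277112·73/10000⌋=2022; principal=30394-2022=28372; balance=277112-28372=248740
39. interest=⌊248740·73/10000⌋=1815; principal=30394-1815=28579; balance=248740-28579=220161
40. interest=⌊220161·73/10000⌋=1607; principal=30394-1607=28787; balance=220161-28787=191374
41. interest=⌊191374·73/10000⌋=1397; principal=30394-1397=28997; balance=191374-28997=162377
42. interest=⌊162377·73/10000⌋=1185; principal=30394-1185=29209; balance=162377-29209=133168
43. interest=⌊133168·73/10000⌋=972; principal=30394-972=29422; balance=133168-29422=103746
44. interest=⌊103746·73/10000⌋=757; principal=30394-757=29637; balance=103746-29637=74109
45. interest=⌊74109·73/10000⌋=540; principal=30394-540=29854; balance=74109-29854=44255

1 8717 21677 1172450
2 8558 21836 1150614
3 8399 21995 1128619
4 8238 22156 1106463
5 8077 22317 1084146
6 7914 22480 1061666
7 7750 22644 1039022
8 7584 22810 1016212
9 7418 22976 993236
10 7250 23144 970092
11 7081 23313 946779
12 6911 23483 923296
13 6740 23654 899642
14 6567 23827 875815
15 6393 24001 851814
16 6218 24176 827638
17 6041 24353 803285
18 5863 24531 778754
19 5684 24710 754044
20 5504 24890 729154
21 5322 25072 704082
22 5139 25255 678827
23 4955 25439 653388
24 4769 25625 627763
25 4582 25812 601951
26 4394 26000 575951
27 4204 26190 549761
28 4013 26381 523380
29 3820 26574 496806
30 3626 26768 470038
31 3431 26963 443075
32 3234 27160 415915
33 3036 27358 388557
34 2836 27558 360999
35 2635 27759 333240
36 2432 27962 305278
37 2228 28166 277112
38 2022 28372 248740
39 1815 28579 220161
40 1607 28787 191374
41 1397 28997 162377
42 1185 29209 133168
43 972 29422 103746
44 757 29637 74109
45 540 29854 44255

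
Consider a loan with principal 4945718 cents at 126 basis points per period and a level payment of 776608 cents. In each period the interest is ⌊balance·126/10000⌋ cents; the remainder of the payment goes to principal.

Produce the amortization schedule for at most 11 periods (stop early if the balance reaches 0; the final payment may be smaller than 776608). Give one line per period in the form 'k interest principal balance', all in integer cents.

1 62316 714292 4231426
2 53315 723293 3508133
3 44202 732406 2775727
4 34974 741634 2034093
5 25629 750979 1283114
6 16167 760441 522673
7 6585 522673 0

1. interest=⌊4945718·126/10000⌋=62316; principal=776608-62316=714292; balance=4945718-714292=4231426
2. interest=⌊4231426·126/10000⌋=53315; principal=776608-53315=723293; balance=4231426-723293=3508133
3. interest=⌊3508133·126/10000⌋=44202; principal=776608-44202=732406; balance=3508133-732406=2775727
4. interest=⌊2775727·126/10000⌋=34974; principal=776608-34974=741634; balance=2775727-741634=2034093
5. interest=⌊2034093·126/10000⌋=25629; principal=776608-25629=750979; balance=2034093-750979=1283114
6. interest=⌊1283114·126/10000⌋=16167; principal=776608-16167=760441; balance=1283114-760441=522673
7. interest=⌊522673·126/10000⌋=6585; principal=min(776608-6585,522673)=522673; balance=522673-522673=0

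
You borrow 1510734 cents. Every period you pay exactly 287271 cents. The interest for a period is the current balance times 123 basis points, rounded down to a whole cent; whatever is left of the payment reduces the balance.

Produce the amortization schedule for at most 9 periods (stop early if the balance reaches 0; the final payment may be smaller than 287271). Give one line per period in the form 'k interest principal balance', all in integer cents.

1 18582 268689 1242045
2 15277 271994 970051
3 11931 275340 694711
4 8544 278727 415984
5 5116 282155 133829
6 1646 133829 0

1. interest=⌊1510734·123/10000⌋=18582; principal=287271-18582=268689; balance=1510734-268689=1242045
2. interest=⌊1242045·123/10000⌋=15277; principal=287271-15277=271994; balance=1242045-271994=970051
3. interest=⌊970051·123/10000⌋=11931; principal=287271-11931=275340; balance=970051-275340=694711
4. interest=⌊694711·123/10000⌋=8544; principal=287271-8544=278727; balance=694711-278727=415984
5. interest=⌊415984·123/10000⌋=5116; principal=287271-5116=282155; balance=415984-282155=133829
6. interest=⌊133829·123/10000⌋=1646; principal=min(287271-1646,133829)=133829; balance=133829-133829=0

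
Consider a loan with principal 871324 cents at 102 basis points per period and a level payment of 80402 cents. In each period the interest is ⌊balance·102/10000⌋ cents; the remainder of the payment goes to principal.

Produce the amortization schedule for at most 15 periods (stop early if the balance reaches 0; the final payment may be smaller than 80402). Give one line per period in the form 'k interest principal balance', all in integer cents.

1. interest=⌊871324·102/10000⌋=8887; principal=80402-8887=71515; balance=871324-71515=799809
2. interest=⌊799809·102/10000⌋=8158; principal=80402-8158=72244; balance=799809-72244=727565
3. interest=⌊727565·102/10000⌋=7421; principal=80402-7421=72981; balance=727565-72981=654584
4. interest=⌊654584·102/10000⌋=6676; principal=80402-6676=73726; balance=654584-73726=580858
5. interest=⌊580858·102/10000⌋=5924; principal=80402-5924=74478; balance=580858-74478=506380
6. interest=⌊506380·102/10000⌋=5165; principal=80402-5165=75237; balance=506380-75237=431143
7. interest=⌊431143·102/10000⌋=4397; principal=80402-4397=76005; balance=431143-76005=355138
8. interest=⌊355138·102/10000⌋=3622; principal=80402-3622=76780; balance=355138-76780=278358
9. interest=⌊278358·102/10000⌋=2839; principal=80402-2839=77563; balance=278358-77563=200795
10. interest=⌊200795·102/10000⌋=2048; principal=80402-2048=78354; balance=200795-78354=122441
11. interest=⌊122441·102/10000⌋=1248; principal=80402-1248=79154; balance=122441-79154=43287
12. interest=⌊43287·102/10000⌋=441; principal=min(80402-441,43287)=43287; balance=43287-43287=0

1 8887 71515 799809
2 8158 72244 727565
3 7421 72981 654584
4 6676 73726 580858
5 5924 74478 506380
6 5165 75237 431143
7 4397 76005 355138
8 3622 76780 278358
9 2839 77563 200795
10 2048 78354 122441
11 1248 79154 43287
12 441 43287 0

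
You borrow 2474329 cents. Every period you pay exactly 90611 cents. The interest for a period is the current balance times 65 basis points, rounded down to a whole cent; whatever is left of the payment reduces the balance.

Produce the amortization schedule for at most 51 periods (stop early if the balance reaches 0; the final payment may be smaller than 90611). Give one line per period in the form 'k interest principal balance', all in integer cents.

1. interest=⌊2474329·65/10000⌋=16083; principal=90611-16083=74528; balance=2474329-74528=2399801
2. interest=⌊2399801·65/10000⌋=15598; principal=90611-15598=75013; balance=2399801-75013=2324788
3. interest=⌊2324788·65/10000⌋=15111; principal=90611-15111=75500; balance=2324788-75500=2249288
4. interest=⌊2249288·65/10000⌋=14620; principal=90611-14620=75991; balance=2249288-75991=2173297
5. interest=⌊2173297·65/10000⌋=14126; principal=90611-14126=76485; balance=2173297-76485=2096812
6. interest=⌊2096812·65/10000⌋=13629; principal=90611-13629=76982; balance=2096812-76982=2019830
7. interest=⌊2019830·65/10000⌋=13128; principal=90611-13128=77483; balance=2019830-77483=1942347
8. interest=⌊1942347·65/10000⌋=12625; principal=90611-12625=77986; balance=1942347-77986=1864361
9. interest=⌊1864361·65/10000⌋=12118; principal=90611-12118=78493; balance=1864361-78493=1785868
10. interest=⌊1785868·65/10000⌋=11608; principal=90611-11608=79003; balance=1785868-79003=1706865
11. interest=⌊1706865·65/10000⌋=11094; principal=90611-11094=79517; balance=1706865-79517=1627348
12. interest=⌊1627348·65/10000⌋=10577; principal=90611-10577=80034; balance=1627348-80034=1547314
13. interest=⌊1547314·65/10000⌋=10057; principal=90611-10057=80554; balance=1547314-80554=1466760
14. interest=⌊1466760·65/10000⌋=9533; principal=90611-9533=81078; balance=1466760-81078=1385682
15. interest=⌊1385682·65/10000⌋=9006; principal=90611-9006=81605; balance=1385682-81605=1304077
16. interest=⌊1304077·65/10000⌋=8476; principal=90611-8476=82135; balance=1304077-82135=1221942
17. interest=⌊1221942·65/10000⌋=7942; principal=90611-7942=82669; balance=1221942-82669=1139273
18. interest=⌊1139273·65/10000⌋=7405; principal=90611-7405=83206; balance=1139273-83206=1056067
19. interest=⌊1056067·65/10000⌋=6864; principal=90611-6864=83747; balance=1056067-83747=972320
20. interest=⌊972320·65/10000⌋=6320; principal=90611-6320=84291; balance=972320-84291=888029
21. interest=⌊888029·65/10000⌋=5772; principal=90611-5772=84839; balance=888029-84839=803190
22. interest=⌊803190·65/10000⌋=5220; principal=90611-5220=85391; balance=803190-85391=717799
23. interest=⌊717799·65/10000⌋=4665; principal=90611-4665=85946; balance=717799-85946=631853
24. interest=⌊631853·65/10000⌋=4107; principal=90611-4107=86504; balance=631853-86504=545349
25. interest=⌊545349·65/10000⌋=3544; principal=90611-3544=87067; balance=545349-87067=458282
26. interest=⌊458282·65/10000⌋=2978; principal=90611-2978=87633; balance=458282-87633=370649
27. interest=⌊370649·65/10000⌋=2409; principal=90611-2409=88202; balance=370649-88202=282447
28. interest=⌊282447·65/10000⌋=1835; principal=90611-1835=88776; balance=282447-88776=193671
29. interest=⌊193671·65/10000⌋=1258; principal=90611-1258=89353; balance=193671-89353=104318
30. interest=⌊104318·65/10000⌋=678; principal=90611-678=89933; balance=104318-89933=14385
31. interest=⌊14385·65/10000⌋=93; principal=min(90611-93,14385)=14385; balance=14385-14385=0

1 16083 74528 2399801
2 15598 75013 2324788
3 15111 75500 2249288
4 14620 75991 2173297
5 14126 76485 2096812
6 13629 76982 2019830
7 13128 77483 1942347
8 12625 77986 1864361
9 12118 78493 1785868
10 11608 79003 1706865
11 11094 79517 1627348
12 10577 80034 1547314
13 10057 80554 1466760
14 9533 81078 1385682
15 9006 81605 1304077
16 8476 82135 1221942
17 7942 82669 1139273
18 7405 83206 1056067
19 6864 83747 972320
20 6320 84291 888029
21 5772 84839 803190
22 5220 85391 717799
23 4665 85946 631853
24 4107 86504 545349
25 3544 87067 458282
26 2978 87633 370649
27 2409 88202 282447
28 1835 88776 193671
29 1258 89353 104318
30 678 89933 14385
31 93 14385 0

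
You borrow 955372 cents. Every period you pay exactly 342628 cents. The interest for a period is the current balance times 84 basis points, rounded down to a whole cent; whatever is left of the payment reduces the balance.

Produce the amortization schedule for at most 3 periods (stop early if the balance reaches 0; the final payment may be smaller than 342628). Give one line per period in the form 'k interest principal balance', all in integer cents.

1 8025 334603 620769
2 5214 337414 283355
3 2380 283355 0

1. interest=⌊955372·84/10000⌋=8025; principal=342628-8025=334603; balance=955372-334603=620769
2. interest=⌊620769·84/10000⌋=5214; principal=342628-5214=337414; balance=620769-337414=283355
3. interest=⌊283355·84/10000⌋=2380; principal=min(342628-2380,283355)=283355; balance=283355-283355=0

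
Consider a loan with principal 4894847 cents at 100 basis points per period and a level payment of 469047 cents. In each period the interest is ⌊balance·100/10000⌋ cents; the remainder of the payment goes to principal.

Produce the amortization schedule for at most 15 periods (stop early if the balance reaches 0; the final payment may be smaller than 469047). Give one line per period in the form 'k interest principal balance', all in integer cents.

1. interest=⌊4894847·100/10000⌋=48948; principal=469047-48948=420099; balance=4894847-420099=4474748
2. interest=⌊4474748·100/10000⌋=44747; principal=469047-44747=424300; balance=4474748-424300=4050448
3. interest=⌊4050448·100/10000⌋=40504; principal=469047-40504=428543; balance=4050448-428543=3621905
4. interest=⌊3621905·100/10000⌋=36219; principal=469047-36219=432828; balance=3621905-432828=3189077
5. interest=⌊3189077·100/10000⌋=31890; principal=469047-31890=437157; balance=3189077-437157=2751920
6. interest=⌊2751920·100/10000⌋=27519; principal=469047-27519=441528; balance=2751920-441528=2310392
7. interest=⌊2310392·100/10000⌋=23103; principal=469047-23103=445944; balance=2310392-445944=1864448
8. interest=⌊1864448·100/10000⌋=18644; principal=469047-18644=450403; balance=1864448-450403=1414045
9. interest=⌊1414045·100/10000⌋=14140; principal=469047-14140=454907; balance=1414045-454907=959138
10. interest=⌊959138·100/10000⌋=9591; principal=469047-9591=459456; balance=959138-459456=499682
11. interest=⌊499682·100/10000⌋=4996; principal=469047-4996=464051; balance=499682-464051=35631
12. interest=⌊35631·100/10000⌋=356; principal=min(469047-356,35631)=35631; balance=35631-35631=0

1 48948 420099 4474748
2 44747 424300 4050448
3 40504 428543 3621905
4 36219 432828 3189077
5 31890 437157 2751920
6 27519 441528 2310392
7 23103 445944 1864448
8 18644 450403 1414045
9 14140 454907 959138
10 9591 459456 499682
11 4996 464051 35631
12 356 35631 0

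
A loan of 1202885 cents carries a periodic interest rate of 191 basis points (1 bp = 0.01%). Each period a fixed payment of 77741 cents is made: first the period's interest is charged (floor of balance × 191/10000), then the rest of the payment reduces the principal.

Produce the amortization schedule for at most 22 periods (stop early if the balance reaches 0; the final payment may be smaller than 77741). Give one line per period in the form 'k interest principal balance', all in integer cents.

1 22975 54766 1148119
2 21929 55812 1092307
3 20863 56878 1035429
4 19776 57965 977464
5 18669 59072 918392
6 17541 60200 858192
7 16391 61350 796842
8 15219 62522 734320
9 14025 63716 670604
10 12808 64933 605671
11 11568 66173 539498
12 10304 67437 472061
13 9016 68725 403336
14 7703 70038 333298
15 6365 71376 261922
16 5002 72739 189183
17 3613 74128 115055
18 2197 75544 39511
19 754 39511 0

1. interest=⌊1202885·191/10000⌋=22975; principal=77741-22975=54766; balance=1202885-54766=1148119
2. interest=⌊1148119·191/10000⌋=21929; principal=77741-21929=55812; balance=1148119-55812=1092307
3. interest=⌊1092307·191/10000⌋=20863; principal=77741-20863=56878; balance=1092307-56878=1035429
4. interest=⌊1035429·191/10000⌋=19776; principal=77741-19776=57965; balance=1035429-57965=977464
5. interest=⌊977464·191/10000⌋=18669; principal=77741-18669=59072; balance=977464-59072=918392
6. interest=⌊918392·191/10000⌋=17541; principal=77741-17541=60200; balance=918392-60200=858192
7. interest=⌊858192·191/10000⌋=16391; principal=77741-16391=61350; balance=858192-61350=796842
8. interest=⌊796842·191/10000⌋=15219; principal=77741-15219=62522; balance=796842-62522=734320
9. interest=⌊734320·191/10000⌋=14025; principal=77741-14025=63716; balance=734320-63716=670604
10. interest=⌊670604·191/10000⌋=12808; principal=77741-12808=64933; balance=670604-64933=605671
11. interest=⌊605671·191/10000⌋=11568; principal=77741-11568=66173; balance=605671-66173=539498
12. interest=⌊539498·191/10000⌋=10304; principal=77741-10304=67437; balance=539498-67437=472061
13. interest=⌊472061·191/10000⌋=9016; principal=77741-9016=68725; balance=472061-68725=403336
14. interest=⌊403336·191/10000⌋=7703; principal=77741-7703=70038; balance=403336-70038=333298
15. interest=⌊333298·191/10000⌋=6365; principal=77741-6365=71376; balance=333298-71376=261922
16. interest=⌊261922·191/10000⌋=5002; principal=77741-5002=72739; balance=261922-72739=189183
17. interest=⌊189183·191/10000⌋=3613; principal=77741-3613=74128; balance=189183-74128=115055
18. interest=⌊115055·191/10000⌋=2197; principal=77741-2197=75544; balance=115055-75544=39511
19. interest=⌊39511·191/10000⌋=754; principal=min(77741-754,39511)=39511; balance=39511-39511=0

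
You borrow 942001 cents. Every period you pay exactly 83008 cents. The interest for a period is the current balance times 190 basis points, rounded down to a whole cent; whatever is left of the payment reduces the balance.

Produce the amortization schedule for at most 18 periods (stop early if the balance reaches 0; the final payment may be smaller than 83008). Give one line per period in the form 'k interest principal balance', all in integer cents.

1 17898 65110 876891
2 16660 66348 810543
3 15400 67608 742935
4 14115 68893 674042
5 12806 70202 603840
6 11472 71536 532304
7 10113 72895 459409
8 8728 74280 385129
9 7317 75691 309438
10 5879 77129 232309
11 4413 78595 153714
12 2920 80088 73626
13 1398 73626 0

1. interest=⌊942001·190/10000⌋=17898; principal=83008-17898=65110; balance=942001-65110=876891
2. interest=⌊876891·190/10000⌋=16660; principal=83008-16660=66348; balance=876891-66348=810543
3. interest=⌊810543·190/10000⌋=15400; principal=83008-15400=67608; balance=810543-67608=742935
4. interest=⌊742935·190/10000⌋=14115; principal=83008-14115=68893; balance=742935-68893=674042
5. interest=⌊674042·190/10000⌋=12806; principal=83008-12806=70202; balance=674042-70202=603840
6. interest=⌊603840·190/10000⌋=11472; principal=83008-11472=71536; balance=603840-71536=532304
7. interest=⌊532304·190/10000⌋=10113; principal=83008-10113=72895; balance=532304-72895=459409
8. interest=⌊459409·190/10000⌋=8728; principal=83008-8728=74280; balance=459409-74280=385129
9. interest=⌊385129·190/10000⌋=7317; principal=83008-7317=75691; balance=385129-75691=309438
10. interest=⌊309438·190/10000⌋=5879; principal=83008-5879=77129; balance=309438-77129=232309
11. interest=⌊232309·190/10000⌋=4413; principal=83008-4413=78595; balance=232309-78595=153714
12. interest=⌊153714·190/10000⌋=2920; principal=83008-2920=80088; balance=153714-80088=73626
13. interest=⌊73626·190/10000⌋=1398; principal=min(83008-1398,73626)=73626; balance=73626-73626=0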